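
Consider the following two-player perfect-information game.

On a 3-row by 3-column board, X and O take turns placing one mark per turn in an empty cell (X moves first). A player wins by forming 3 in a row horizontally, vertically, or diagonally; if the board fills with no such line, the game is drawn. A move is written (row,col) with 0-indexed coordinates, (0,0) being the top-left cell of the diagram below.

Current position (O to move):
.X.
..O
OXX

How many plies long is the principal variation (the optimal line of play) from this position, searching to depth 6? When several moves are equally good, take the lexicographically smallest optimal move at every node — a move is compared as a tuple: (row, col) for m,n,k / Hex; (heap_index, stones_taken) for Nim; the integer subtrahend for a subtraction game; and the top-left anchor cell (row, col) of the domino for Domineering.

ply 1, O at .X./..O/OXX | (0,0)=-1→OX./..O/OXX; (0,2)=-1→.XO/..O/OXX; (1,0)=-1→.X./O.O/OXX; (1,1)=+1→.X./.OO/OXX*
ply 2, X at .X./.OO/OXX | (0,0)=-1→XX./.OO/OXX*; (0,2)=-1→.XX/.OO/OXX; (1,0)=-1→.X./XOO/OXX
ply 3, O at XX./.OO/OXX | (0,2)=+1→XXO/.OO/OXX*; (1,0)=+1→XX./OOO/OXX
ply 4: XXO/.OO/OXX is terminal -1 (X); from .X./..O/OXX depth 6

PV length from [.X./..O/OXX]: 3 plies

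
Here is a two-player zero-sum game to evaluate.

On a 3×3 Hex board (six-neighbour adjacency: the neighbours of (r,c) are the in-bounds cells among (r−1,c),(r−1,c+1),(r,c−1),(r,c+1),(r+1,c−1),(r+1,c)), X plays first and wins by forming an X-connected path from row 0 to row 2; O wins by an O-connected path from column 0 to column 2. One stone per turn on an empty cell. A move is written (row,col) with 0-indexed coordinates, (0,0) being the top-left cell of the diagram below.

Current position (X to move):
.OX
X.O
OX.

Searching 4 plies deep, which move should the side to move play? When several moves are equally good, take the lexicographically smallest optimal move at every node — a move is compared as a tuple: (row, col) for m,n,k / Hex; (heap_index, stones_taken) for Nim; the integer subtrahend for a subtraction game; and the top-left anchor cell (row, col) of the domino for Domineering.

X's best at [.OX/X.O/OX.]: (1,1)

p1 X@[.OX/X.O/OX.]: (0,0)[XOX/X.O/OX.]-1 (1,1)[.OX/XXO/OX.]+1* (2,2)[.OX/X.O/OXX]-1
p2 O@[.OX/XXO/OX.] terminal -1; root [.OX/X.O/OX.] d4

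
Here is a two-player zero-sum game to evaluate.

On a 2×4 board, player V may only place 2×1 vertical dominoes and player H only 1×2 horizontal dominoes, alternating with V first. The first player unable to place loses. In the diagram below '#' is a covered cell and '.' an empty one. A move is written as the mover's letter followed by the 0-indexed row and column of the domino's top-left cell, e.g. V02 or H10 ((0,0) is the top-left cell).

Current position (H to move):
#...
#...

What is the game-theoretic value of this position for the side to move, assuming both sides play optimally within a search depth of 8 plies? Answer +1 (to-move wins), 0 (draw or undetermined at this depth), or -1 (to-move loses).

ply 1, H at #.../#... | H01=+1→###./#...*; H02=+1→#.##/#...; H11=+1→#.../###.; H12=+1→#.../#.##
ply 2, V at ###./#... | V03=-1→####/#..#*
ply 3, H at ####/#..# | H11=+1→####/####*
ply 4: ####/#### is terminal -1 (V); from #.../#... depth 8

value(#.../#..., H) = +1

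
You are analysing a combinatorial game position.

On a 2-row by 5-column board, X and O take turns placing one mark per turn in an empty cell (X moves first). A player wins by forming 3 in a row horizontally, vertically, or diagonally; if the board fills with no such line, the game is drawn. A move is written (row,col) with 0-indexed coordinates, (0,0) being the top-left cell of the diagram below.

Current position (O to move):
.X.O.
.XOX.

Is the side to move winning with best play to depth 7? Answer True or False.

[.X.O./.XOX.] O move#1: (0,0):+0/OX.O./.XOX.*, (0,2):+0/.XOO./.XOX., (0,4):+0/.X.OO/.XOX., (1,0):+0/.X.O./OXOX., (1,4):+0/.X.O./.XOXO
[OX.O./.XOX.] X move#2: (0,2):+0/OXXO./.XOX.*, (0,4):+0/OX.OX/.XOX., (1,0):+0/OX.O./XXOX., (1,4):+0/OX.O./.XOXX
[OXXO./.XOX.] O move#3: (0,4):+0/OXXOO/.XOX.*, (1,0):+0/OXXO./OXOX., (1,4):+0/OXXO./.XOXO
[OXXOO/.XOX.] X move#4: (1,0):+0/OXXOO/XXOX.*, (1,4):+0/OXXOO/.XOXX
[OXXOO/XXOX.] O move#5: (1,4):+0/OXXOO/XXOXO*
[OXXOO/XXOXO] end (terminal +0, X#6); searched .X.O./.XOX. to 7

O winning at [.X.O./.XOX.]: False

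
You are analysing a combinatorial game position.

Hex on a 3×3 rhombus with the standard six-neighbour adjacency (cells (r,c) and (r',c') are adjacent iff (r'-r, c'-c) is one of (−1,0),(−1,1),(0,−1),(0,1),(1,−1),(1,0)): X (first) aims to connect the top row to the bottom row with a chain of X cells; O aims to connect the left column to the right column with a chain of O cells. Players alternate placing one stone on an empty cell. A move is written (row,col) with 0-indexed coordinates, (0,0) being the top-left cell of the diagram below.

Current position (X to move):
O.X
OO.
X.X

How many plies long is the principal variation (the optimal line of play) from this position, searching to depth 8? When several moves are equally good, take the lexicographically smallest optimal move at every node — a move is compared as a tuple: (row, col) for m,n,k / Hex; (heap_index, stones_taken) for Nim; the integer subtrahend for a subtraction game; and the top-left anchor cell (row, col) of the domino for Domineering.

PV length from [O.X/OO./X.X]: 1 ply

p1 X@[O.X/OO./X.X]: (0,1)[OXX/OO./X.X]-1 (1,2)[O.X/OOX/X.X]+1* (2,1)[O.X/OO./XXX]-1
p2 O@[O.X/OOX/X.X] terminal -1; root [O.X/OO./X.X] d8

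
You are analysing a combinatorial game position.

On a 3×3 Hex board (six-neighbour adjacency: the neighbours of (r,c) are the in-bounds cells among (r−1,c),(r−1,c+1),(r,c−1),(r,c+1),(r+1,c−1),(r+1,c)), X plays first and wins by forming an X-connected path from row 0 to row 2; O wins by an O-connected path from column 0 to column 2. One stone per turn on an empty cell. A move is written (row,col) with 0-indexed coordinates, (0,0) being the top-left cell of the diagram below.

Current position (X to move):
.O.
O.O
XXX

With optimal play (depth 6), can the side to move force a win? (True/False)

p1 X@[.O./O.O/XXX]: (0,0)[XO./O.O/XXX]-1* (0,2)[.OX/O.O/XXX]-1 (1,1)[.O./OXO/XXX]-1
p2 O@[XO./O.O/XXX]: (0,2)[XOO/O.O/XXX]+1* (1,1)[XO./OOO/XXX]+1
p3 X@[XOO/O.O/XXX] terminal -1; root [.O./O.O/XXX] d6

X winning at [.O./O.O/XXX]: False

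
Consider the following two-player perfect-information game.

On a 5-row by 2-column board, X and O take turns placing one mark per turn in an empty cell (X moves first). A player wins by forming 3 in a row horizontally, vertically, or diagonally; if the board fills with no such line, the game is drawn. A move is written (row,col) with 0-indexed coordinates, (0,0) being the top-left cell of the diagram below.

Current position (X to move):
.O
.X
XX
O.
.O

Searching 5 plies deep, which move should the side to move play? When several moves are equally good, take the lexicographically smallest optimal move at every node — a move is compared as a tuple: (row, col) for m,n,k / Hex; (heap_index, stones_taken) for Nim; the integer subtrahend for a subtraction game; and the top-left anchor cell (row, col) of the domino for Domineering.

X's best at [.O/.X/XX/O./.O]: (0,0)

p1 X@[.O/.X/XX/O./.O]: (0,0)[XO/.X/XX/O./.O]+1* (1,0)[.O/XX/XX/O./.O]+1 (3,1)[.O/.X/XX/OX/.O]+1 (4,0)[.O/.X/XX/O./XO]+0
p2 O@[XO/.X/XX/O./.O]: (1,0)[XO/OX/XX/O./.O]-1* (3,1)[XO/.X/XX/OO/.O]-1 (4,0)[XO/.X/XX/O./OO]-1
p3 X@[XO/OX/XX/O./.O]: (3,1)[XO/OX/XX/OX/.O]+1* (4,0)[XO/OX/XX/O./XO]+0
p4 O@[XO/OX/XX/OX/.O] terminal -1; root [.O/.X/XX/O./.O] d5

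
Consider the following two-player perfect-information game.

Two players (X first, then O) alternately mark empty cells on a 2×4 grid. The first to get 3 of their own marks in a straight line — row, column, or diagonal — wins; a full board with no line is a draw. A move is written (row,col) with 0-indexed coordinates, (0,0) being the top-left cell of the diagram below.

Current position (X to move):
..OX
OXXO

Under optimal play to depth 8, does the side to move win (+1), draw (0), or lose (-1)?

ply 1, X at ..OX/OXXO | (0,0)=+0→X.OX/OXXO*; (0,1)=+0→.XOX/OXXO
ply 2, O at X.OX/OXXO | (0,1)=+0→XOOX/OXXO*
ply 3: XOOX/OXXO is terminal +0 (X); from ..OX/OXXO depth 8

value(..OX/OXXO, X) = 0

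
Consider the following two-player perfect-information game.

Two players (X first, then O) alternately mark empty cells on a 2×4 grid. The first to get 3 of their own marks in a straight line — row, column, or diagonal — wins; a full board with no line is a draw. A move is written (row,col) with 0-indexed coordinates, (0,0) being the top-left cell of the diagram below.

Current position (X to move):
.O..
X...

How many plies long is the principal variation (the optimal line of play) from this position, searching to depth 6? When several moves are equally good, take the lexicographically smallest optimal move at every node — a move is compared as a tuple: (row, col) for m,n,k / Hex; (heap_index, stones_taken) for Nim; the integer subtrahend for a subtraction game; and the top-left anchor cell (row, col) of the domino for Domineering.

ply 1, X at .O../X... | (0,0)=+0→XO../X...*; (0,2)=+0→.OX./X...; (0,3)=+0→.O.X/X...; (1,1)=+0→.O../XX..; (1,2)=+0→.O../X.X.; (1,3)=-1→.O../X..X
ply 2, O at XO../X... | (0,2)=+0→XOO./X...*; (0,3)=+0→XO.O/X...; (1,1)=+0→XO../XO..; (1,2)=+0→XO../X.O.; (1,3)=+0→XO../X..O
ply 3, X at XOO./X... | (0,3)=+0→XOOX/X...*; (1,1)=-1→XOO./XX..; (1,2)=-1→XOO./X.X.; (1,3)=-1→XOO./X..X
ply 4, O at XOOX/X... | (1,1)=+0→XOOX/XO..*; (1,2)=+0→XOOX/X.O.; (1,3)=+0→XOOX/X..O
ply 5, X at XOOX/XO.. | (1,2)=+0→XOOX/XOX.*; (1,3)=+0→XOOX/XO.X
ply 6, O at XOOX/XOX. | (1,3)=+0→XOOX/XOXO*
ply 7: XOOX/XOXO is terminal +0 (X); from .O../X... depth 6

PV length from [.O../X...]: 6 plies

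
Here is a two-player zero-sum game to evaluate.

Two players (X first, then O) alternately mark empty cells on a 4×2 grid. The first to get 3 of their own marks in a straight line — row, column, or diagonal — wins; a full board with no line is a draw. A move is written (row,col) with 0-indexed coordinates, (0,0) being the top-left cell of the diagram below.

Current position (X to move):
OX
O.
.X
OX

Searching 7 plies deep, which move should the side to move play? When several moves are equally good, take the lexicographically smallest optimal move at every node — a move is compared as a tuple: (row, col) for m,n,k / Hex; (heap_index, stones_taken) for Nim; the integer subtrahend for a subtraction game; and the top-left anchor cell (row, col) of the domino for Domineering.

p1 X@[OX/O./.X/OX]: (1,1)[OX/OX/.X/OX]+1* (2,0)[OX/O./XX/OX]+0
p2 O@[OX/OX/.X/OX] terminal -1; root [OX/O./.X/OX] d7

X's best at [OX/O./.X/OX]: (1,1)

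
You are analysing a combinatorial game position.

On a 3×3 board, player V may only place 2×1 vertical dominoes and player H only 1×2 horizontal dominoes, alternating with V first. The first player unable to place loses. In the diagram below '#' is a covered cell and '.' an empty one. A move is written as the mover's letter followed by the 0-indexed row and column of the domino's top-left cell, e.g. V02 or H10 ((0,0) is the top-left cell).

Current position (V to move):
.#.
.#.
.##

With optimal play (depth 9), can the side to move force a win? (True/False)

V winning at [.#./.#./.##]: True

ply 1, V at .#./.#./.## | V00=+1→##./##./.##*; V02=+1→.##/.##/.##; V10=+1→.#./##./###
ply 2: ##./##./.## is terminal -1 (H); from .#./.#./.## depth 9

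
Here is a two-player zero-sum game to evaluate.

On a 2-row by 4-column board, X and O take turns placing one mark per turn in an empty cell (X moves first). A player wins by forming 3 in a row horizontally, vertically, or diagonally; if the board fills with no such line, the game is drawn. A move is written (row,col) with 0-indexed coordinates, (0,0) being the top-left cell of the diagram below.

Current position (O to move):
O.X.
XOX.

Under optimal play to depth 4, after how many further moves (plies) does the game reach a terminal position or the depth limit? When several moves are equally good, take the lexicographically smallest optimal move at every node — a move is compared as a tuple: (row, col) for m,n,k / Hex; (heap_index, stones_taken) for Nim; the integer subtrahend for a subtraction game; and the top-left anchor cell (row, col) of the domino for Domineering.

PV length from [O.X./XOX.]: 3 plies

ply 1, O at O.X./XOX. | (0,1)=+0→OOX./XOX.*; (0,3)=+0→O.XO/XOX.; (1,3)=+0→O.X./XOXO
ply 2, X at OOX./XOX. | (0,3)=+0→OOXX/XOX.*; (1,3)=+0→OOX./XOXX
ply 3, O at OOXX/XOX. | (1,3)=+0→OOXX/XOXO*
ply 4: OOXX/XOXO is terminal +0 (X); from O.X./XOX. depth 4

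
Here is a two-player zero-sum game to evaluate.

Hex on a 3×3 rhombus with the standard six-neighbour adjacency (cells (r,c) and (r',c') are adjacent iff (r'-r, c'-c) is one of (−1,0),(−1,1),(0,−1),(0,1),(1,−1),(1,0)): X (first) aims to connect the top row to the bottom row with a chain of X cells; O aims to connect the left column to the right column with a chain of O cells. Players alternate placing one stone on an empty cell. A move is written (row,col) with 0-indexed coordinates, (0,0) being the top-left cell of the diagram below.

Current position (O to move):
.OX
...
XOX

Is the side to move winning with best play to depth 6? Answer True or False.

ply 1, O at .OX/.../XOX | (0,0)=-1→OOX/.../XOX*; (1,0)=-1→.OX/O../XOX; (1,1)=-1→.OX/.O./XOX; (1,2)=-1→.OX/..O/XOX
ply 2, X at OOX/.../XOX | (1,0)=+1→OOX/X../XOX*; (1,1)=+1→OOX/.X./XOX; (1,2)=+1→OOX/..X/XOX
ply 3, O at OOX/X../XOX | (1,1)=-1→OOX/XO./XOX*; (1,2)=-1→OOX/X.O/XOX
ply 4, X at OOX/XO./XOX | (1,2)=+1→OOX/XOX/XOX*
ply 5: OOX/XOX/XOX is terminal -1 (O); from .OX/.../XOX depth 6

O winning at [.OX/.../XOX]: False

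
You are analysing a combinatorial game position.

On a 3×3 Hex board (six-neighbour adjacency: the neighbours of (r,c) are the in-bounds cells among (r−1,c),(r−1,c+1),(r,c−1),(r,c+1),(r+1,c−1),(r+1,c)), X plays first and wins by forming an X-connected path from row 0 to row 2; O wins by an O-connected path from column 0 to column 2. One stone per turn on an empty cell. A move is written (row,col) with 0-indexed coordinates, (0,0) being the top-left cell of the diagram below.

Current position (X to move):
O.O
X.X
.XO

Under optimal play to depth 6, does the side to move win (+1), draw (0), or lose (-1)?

value(O.O/X.X/.XO, X) = +1

[O.O/X.X/.XO] X move#1: (0,1):+1/OXO/X.X/.XO*, (1,1):-1/O.O/XXX/.XO, (2,0):-1/O.O/X.X/XXO
[OXO/X.X/.XO] O move#2: (1,1):-1/OXO/XOX/.XO*, (2,0):-1/OXO/X.X/OXO
[OXO/XOX/.XO] X move#3: (2,0):+1/OXO/XOX/XXO*
[OXO/XOX/XXO] end (terminal -1, O#4); searched O.O/X.X/.XO to 6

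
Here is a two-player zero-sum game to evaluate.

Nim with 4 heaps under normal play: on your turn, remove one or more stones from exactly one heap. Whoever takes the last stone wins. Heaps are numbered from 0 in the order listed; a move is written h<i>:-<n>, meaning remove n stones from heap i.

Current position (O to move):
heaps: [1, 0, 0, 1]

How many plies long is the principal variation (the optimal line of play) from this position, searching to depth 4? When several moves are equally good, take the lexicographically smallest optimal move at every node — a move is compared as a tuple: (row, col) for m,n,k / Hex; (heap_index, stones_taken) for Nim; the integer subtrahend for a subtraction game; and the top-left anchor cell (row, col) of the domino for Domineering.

PV length from [(1,0,0,1)]: 2 plies

[(1,0,0,1)] O move#1: h0:-1:-1/(0,0,0,1)*, h3:-1:-1/(1,0,0,0)
[(0,0,0,1)] X move#2: h3:-1:+1/(0,0,0,0)*
[(0,0,0,0)] end (terminal -1, O#3); searched (1,0,0,1) to 4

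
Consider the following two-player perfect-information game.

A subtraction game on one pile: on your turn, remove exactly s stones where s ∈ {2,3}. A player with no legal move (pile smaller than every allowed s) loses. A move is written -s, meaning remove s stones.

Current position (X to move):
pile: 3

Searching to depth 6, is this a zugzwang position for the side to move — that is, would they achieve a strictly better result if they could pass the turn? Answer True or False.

zugzwang(3, X) = False

p1 X@[3]: -2[1]+1* -3[0]+1
p2 O@[1] terminal -1; root [3] d6
pass branch (O moves first from the same position):
  | p1 O@[3]: -2[1]+1* -3[0]+1
  | p2 X@[1] terminal -1; root [3] d6
X moving scores +1; X passing scores -1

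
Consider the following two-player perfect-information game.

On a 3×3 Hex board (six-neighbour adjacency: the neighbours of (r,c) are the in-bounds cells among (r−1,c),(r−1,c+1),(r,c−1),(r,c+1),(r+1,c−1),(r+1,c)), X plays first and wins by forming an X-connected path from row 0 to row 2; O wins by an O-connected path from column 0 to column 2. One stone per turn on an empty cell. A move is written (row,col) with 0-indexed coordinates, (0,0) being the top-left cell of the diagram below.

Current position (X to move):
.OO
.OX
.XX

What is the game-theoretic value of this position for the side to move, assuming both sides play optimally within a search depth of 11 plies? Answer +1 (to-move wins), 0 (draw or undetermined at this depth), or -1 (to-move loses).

[.OO/.OX/.XX] X move#1: (0,0):-1/XOO/.OX/.XX*, (1,0):-1/.OO/XOX/.XX, (2,0):-1/.OO/.OX/XXX
[XOO/.OX/.XX] O move#2: (1,0):+1/XOO/OOX/.XX*, (2,0):+1/XOO/.OX/OXX
[XOO/OOX/.XX] end (terminal -1, X#3); searched .OO/.OX/.XX to 11

value(.OO/.OX/.XX, X) = -1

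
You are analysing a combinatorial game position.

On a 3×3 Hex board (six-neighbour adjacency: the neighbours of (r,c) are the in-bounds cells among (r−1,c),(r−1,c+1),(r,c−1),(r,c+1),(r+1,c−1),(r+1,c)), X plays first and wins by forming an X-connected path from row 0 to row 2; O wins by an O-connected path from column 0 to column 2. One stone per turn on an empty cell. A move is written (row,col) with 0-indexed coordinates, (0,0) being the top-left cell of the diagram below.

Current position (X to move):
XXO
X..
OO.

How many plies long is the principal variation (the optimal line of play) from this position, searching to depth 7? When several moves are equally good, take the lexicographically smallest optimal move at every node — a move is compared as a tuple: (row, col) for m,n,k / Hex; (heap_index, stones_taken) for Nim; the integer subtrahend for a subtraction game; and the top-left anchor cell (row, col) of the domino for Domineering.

p1 X@[XXO/X../OO.]: (1,1)[XXO/XX./OO.]-1* (1,2)[XXO/X.X/OO.]-1 (2,2)[XXO/X../OOX]-1
p2 O@[XXO/XX./OO.]: (1,2)[XXO/XXO/OO.]+1* (2,2)[XXO/XX./OOO]+1
p3 X@[XXO/XXO/OO.] terminal -1; root [XXO/X../OO.] d7

PV length from [XXO/X../OO.]: 2 plies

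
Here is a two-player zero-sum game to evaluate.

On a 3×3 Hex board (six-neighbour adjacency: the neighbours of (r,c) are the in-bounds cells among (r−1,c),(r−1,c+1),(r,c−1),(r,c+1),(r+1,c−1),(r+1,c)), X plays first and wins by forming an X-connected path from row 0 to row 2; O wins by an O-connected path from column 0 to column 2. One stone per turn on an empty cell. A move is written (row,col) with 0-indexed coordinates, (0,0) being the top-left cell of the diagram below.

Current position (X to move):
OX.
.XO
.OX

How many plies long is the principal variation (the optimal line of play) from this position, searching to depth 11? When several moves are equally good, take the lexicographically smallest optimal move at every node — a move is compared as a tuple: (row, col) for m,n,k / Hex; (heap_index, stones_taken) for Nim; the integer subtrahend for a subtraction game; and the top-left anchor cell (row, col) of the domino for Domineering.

PV length from [OX./.XO/.OX]: 1 ply

p1 X@[OX./.XO/.OX]: (0,2)[OXX/.XO/.OX]-1 (1,0)[OX./XXO/.OX]-1 (2,0)[OX./.XO/XOX]+1*
p2 O@[OX./.XO/XOX] terminal -1; root [OX./.XO/.OX] d11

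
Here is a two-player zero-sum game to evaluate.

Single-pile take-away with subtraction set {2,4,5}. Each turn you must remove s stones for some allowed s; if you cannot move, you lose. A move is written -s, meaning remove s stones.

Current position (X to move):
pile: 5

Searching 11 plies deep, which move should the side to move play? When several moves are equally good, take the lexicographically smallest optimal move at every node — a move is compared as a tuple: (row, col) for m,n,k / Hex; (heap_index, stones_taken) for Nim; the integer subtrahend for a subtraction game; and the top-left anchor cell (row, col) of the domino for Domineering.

p1 X@[5]: -2[3]-1 -4[1]+1* -5[0]+1
p2 O@[1] terminal -1; root [5] d11

X's best at [5]: -4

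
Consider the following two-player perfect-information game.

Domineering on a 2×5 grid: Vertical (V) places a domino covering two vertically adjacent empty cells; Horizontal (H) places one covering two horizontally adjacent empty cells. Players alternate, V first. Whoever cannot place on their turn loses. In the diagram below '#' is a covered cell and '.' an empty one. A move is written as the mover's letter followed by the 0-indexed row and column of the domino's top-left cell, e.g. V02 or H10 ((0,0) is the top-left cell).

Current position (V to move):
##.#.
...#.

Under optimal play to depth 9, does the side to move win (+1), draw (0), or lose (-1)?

value(##.#./...#., V) = +1

[##.#./...#.] V move#1: V02:+1/####./..##.*, V04:-1/##.##/...##
[####./..##.] H move#2: H10:-1/####./####.*
[####./####.] V move#3: V04:+1/#####/#####*
[#####/#####] end (terminal -1, H#4); searched ##.#./...#. to 9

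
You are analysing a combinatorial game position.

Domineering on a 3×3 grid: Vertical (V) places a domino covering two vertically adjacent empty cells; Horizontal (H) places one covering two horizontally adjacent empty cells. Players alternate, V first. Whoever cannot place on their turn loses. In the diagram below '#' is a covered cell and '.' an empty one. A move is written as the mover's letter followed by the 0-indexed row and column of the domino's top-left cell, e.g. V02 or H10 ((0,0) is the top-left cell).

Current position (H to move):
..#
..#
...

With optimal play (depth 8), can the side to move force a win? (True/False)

H winning at [..#/..#/...]: True

[..#/..#/...] H move#1: H00:-1/###/..#/..., H10:+1/..#/###/...*, H20:-1/..#/..#/##., H21:-1/..#/..#/.##
[..#/###/...] end (terminal -1, V#2); searched ..#/..#/... to 8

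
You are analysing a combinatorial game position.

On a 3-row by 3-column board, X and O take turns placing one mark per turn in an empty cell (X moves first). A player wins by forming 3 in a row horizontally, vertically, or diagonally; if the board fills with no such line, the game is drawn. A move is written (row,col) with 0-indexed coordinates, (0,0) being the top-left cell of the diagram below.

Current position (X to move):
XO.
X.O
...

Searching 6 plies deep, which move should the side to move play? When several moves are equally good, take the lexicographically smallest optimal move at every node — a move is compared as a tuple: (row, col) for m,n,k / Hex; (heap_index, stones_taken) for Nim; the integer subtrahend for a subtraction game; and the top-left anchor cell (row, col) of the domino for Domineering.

X's best at [XO./X.O/...]: (1,1)

p1 X@[XO./X.O/...]: (0,2)[XOX/X.O/...]+0 (1,1)[XO./XXO/...]+1* (2,0)[XO./X.O/X..]+1 (2,1)[XO./X.O/.X.]+0 (2,2)[XO./X.O/..X]+1
p2 O@[XO./XXO/...]: (0,2)[XOO/XXO/...]-1* (2,0)[XO./XXO/O..]-1 (2,1)[XO./XXO/.O.]-1 (2,2)[XO./XXO/..O]-1
p3 X@[XOO/XXO/...]: (2,0)[XOO/XXO/X..]+1* (2,1)[XOO/XXO/.X.]-1 (2,2)[XOO/XXO/..X]+1
p4 O@[XOO/XXO/X..] terminal -1; root [XO./X.O/...] d6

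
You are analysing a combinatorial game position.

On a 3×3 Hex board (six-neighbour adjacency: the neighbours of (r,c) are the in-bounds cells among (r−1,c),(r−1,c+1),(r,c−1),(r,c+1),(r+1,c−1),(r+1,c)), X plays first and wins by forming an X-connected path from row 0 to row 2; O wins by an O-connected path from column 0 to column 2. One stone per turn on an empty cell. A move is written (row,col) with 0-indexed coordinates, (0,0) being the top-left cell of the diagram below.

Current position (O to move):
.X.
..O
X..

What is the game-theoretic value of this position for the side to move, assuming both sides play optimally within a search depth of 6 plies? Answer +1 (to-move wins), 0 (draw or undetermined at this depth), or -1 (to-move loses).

ply 1, O at .X./..O/X.. | (0,0)=-1→OX./..O/X..*; (0,2)=-1→.XO/..O/X..; (1,0)=-1→.X./O.O/X..; (1,1)=-1→.X./.OO/X..; (2,1)=-1→.X./..O/XO.; (2,2)=-1→.X./..O/X.O
ply 2, X at OX./..O/X.. | (0,2)=+1→OXX/..O/X..*; (1,0)=+1→OX./X.O/X..; (1,1)=+1→OX./.XO/X..; (2,1)=+1→OX./..O/XX.; (2,2)=+1→OX./..O/X.X
ply 3, O at OXX/..O/X.. | (1,0)=-1→OXX/O.O/X..*; (1,1)=-1→OXX/.OO/X..; (2,1)=-1→OXX/..O/XO.; (2,2)=-1→OXX/..O/X.O
ply 4, X at OXX/O.O/X.. | (1,1)=+1→OXX/OXO/X..*; (2,1)=-1→OXX/O.O/XX.; (2,2)=-1→OXX/O.O/X.X
ply 5: OXX/OXO/X.. is terminal -1 (O); from .X./..O/X.. depth 6

value(.X./..O/X.., O) = -1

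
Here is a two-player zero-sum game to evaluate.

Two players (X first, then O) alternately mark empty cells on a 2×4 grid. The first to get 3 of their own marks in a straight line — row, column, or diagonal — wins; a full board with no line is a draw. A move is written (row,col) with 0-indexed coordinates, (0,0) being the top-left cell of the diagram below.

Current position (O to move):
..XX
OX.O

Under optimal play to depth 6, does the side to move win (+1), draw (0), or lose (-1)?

value(..XX/OX.O, O) = 0

p1 O@[..XX/OX.O]: (0,0)[O.XX/OX.O]-1 (0,1)[.OXX/OX.O]+0* (1,2)[..XX/OXOO]-1
p2 X@[.OXX/OX.O]: (0,0)[XOXX/OX.O]+0* (1,2)[.OXX/OXXO]+0
p3 O@[XOXX/OX.O]: (1,2)[XOXX/OXOO]+0*
p4 X@[XOXX/OXOO] terminal +0; root [..XX/OX.O] d6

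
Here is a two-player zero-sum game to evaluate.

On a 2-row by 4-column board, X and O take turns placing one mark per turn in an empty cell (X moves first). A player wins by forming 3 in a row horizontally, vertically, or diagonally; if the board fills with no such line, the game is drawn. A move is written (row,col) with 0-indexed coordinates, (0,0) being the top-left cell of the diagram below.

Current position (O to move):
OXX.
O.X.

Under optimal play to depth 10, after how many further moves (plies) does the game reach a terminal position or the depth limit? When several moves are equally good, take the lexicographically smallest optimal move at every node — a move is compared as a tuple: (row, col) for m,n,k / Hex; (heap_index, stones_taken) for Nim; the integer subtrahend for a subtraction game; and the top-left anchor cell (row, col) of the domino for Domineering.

PV length from [OXX./O.X.]: 3 plies

ply 1, O at OXX./O.X. | (0,3)=+0→OXXO/O.X.*; (1,1)=-1→OXX./OOX.; (1,3)=-1→OXX./O.XO
ply 2, X at OXXO/O.X. | (1,1)=+0→OXXO/OXX.*; (1,3)=+0→OXXO/O.XX
ply 3, O at OXXO/OXX. | (1,3)=+0→OXXO/OXXO*
ply 4: OXXO/OXXO is terminal +0 (X); from OXX./O.X. depth 10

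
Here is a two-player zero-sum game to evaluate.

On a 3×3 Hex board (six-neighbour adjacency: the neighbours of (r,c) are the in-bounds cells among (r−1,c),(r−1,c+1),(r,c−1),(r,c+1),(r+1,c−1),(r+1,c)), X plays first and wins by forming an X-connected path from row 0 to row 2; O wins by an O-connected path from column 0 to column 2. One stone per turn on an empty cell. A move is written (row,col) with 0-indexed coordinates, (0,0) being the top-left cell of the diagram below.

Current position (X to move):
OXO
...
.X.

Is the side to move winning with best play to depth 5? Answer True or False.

[OXO/.../.X.] X move#1: (1,0):+1/OXO/X../.X.*, (1,1):+1/OXO/.X./.X., (1,2):-1/OXO/..X/.X., (2,0):+1/OXO/.../XX., (2,2):-1/OXO/.../.XX
[OXO/X../.X.] O move#2: (1,1):-1/OXO/XO./.X.*, (1,2):-1/OXO/X.O/.X., (2,0):-1/OXO/X../OX., (2,2):-1/OXO/X../.XO
[OXO/XO./.X.] X move#3: (1,2):-1/OXO/XOX/.X., (2,0):+1/OXO/XO./XX.*, (2,2):-1/OXO/XO./.XX
[OXO/XO./XX.] end (terminal -1, O#4); searched OXO/.../.X. to 5

X winning at [OXO/.../.X.]: True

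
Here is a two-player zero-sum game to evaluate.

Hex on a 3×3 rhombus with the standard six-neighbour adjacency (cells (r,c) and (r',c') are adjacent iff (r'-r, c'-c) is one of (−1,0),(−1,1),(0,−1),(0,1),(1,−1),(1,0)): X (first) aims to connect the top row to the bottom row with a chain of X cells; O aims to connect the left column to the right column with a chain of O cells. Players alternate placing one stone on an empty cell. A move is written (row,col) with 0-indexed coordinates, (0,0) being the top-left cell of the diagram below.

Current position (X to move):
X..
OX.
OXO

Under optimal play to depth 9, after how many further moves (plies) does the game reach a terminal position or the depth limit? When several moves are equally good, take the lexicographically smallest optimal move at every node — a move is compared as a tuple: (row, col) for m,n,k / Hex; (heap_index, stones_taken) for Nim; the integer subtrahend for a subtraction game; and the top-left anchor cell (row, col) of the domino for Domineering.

ply 1, X at X../OX./OXO | (0,1)=+1→XX./OX./OXO*; (0,2)=+1→X.X/OX./OXO; (1,2)=+1→X../OXX/OXO
ply 2: XX./OX./OXO is terminal -1 (O); from X../OX./OXO depth 9

PV length from [X../OX./OXO]: 1 ply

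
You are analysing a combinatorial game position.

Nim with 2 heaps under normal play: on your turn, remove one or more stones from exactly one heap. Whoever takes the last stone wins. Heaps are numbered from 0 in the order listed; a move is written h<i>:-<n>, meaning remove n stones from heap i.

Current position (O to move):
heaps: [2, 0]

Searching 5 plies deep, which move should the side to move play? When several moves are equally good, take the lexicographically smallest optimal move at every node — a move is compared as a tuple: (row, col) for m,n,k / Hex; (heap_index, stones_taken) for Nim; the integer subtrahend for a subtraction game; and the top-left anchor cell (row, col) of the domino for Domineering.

ply 1, O at (2,0) | h0:-1=-1→(1,0); h0:-2=+1→(0,0)*
ply 2: (0,0) is terminal -1 (X); from (2,0) depth 5

O's best at [(2,0)]: h0:-2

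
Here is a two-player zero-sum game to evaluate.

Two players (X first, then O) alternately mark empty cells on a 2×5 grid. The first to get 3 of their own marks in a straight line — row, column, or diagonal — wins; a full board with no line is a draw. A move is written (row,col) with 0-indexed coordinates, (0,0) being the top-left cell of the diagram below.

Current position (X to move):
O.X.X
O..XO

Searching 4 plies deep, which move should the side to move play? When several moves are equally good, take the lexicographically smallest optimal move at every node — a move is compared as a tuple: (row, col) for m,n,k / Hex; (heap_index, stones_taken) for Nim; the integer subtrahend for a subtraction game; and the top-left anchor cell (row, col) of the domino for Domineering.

ply 1, X at O.X.X/O..XO | (0,1)=+0→OXX.X/O..XO; (0,3)=+1→O.XXX/O..XO*; (1,1)=+1→O.X.X/OX.XO; (1,2)=+1→O.X.X/O.XXO
ply 2: O.XXX/O..XO is terminal -1 (O); from O.X.X/O..XO depth 4

X's best at [O.X.X/O..XO]: (0,3)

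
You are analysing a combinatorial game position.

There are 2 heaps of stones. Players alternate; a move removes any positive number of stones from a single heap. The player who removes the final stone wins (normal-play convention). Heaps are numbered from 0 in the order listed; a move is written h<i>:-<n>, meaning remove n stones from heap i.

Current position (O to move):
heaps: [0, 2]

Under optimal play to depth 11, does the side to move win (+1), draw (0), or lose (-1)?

p1 O@[(0,2)]: h1:-1[(0,1)]-1 h1:-2[(0,0)]+1*
p2 X@[(0,0)] terminal -1; root [(0,2)] d11

value((0,2), O) = +1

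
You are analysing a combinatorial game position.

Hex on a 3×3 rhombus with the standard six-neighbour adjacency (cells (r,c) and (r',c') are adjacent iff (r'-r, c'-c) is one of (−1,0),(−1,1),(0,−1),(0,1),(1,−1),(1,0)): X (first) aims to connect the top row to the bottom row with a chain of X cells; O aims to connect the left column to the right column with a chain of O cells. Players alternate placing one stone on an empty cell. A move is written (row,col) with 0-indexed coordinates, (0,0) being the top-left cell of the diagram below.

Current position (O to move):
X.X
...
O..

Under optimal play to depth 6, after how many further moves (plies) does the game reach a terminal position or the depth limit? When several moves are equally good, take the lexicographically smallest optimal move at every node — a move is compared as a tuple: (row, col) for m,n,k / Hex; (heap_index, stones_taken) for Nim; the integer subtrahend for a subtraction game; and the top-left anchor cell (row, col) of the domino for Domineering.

PV length from [X.X/.../O..]: 5 plies

p1 O@[X.X/.../O..]: (0,1)[XOX/.../O..]-1 (1,0)[X.X/O../O..]-1 (1,1)[X.X/.O./O..]-1 (1,2)[X.X/..O/O..]+1* (2,1)[X.X/.../OO.]+1 (2,2)[X.X/.../O.O]-1
p2 X@[X.X/..O/O..]: (0,1)[XXX/..O/O..]-1* (1,0)[X.X/X.O/O..]-1 (1,1)[X.X/.XO/O..]-1 (2,1)[X.X/..O/OX.]-1 (2,2)[X.X/..O/O.X]-1
p3 O@[XXX/..O/O..]: (1,0)[XXX/O.O/O..]+1* (1,1)[XXX/.OO/O..]+1 (2,1)[XXX/..O/OO.]+1 (2,2)[XXX/..O/O.O]+1
p4 X@[XXX/O.O/O..]: (1,1)[XXX/OXO/O..]-1* (2,1)[XXX/O.O/OX.]-1 (2,2)[XXX/O.O/O.X]-1
p5 O@[XXX/OXO/O..]: (2,1)[XXX/OXO/OO.]+1* (2,2)[XXX/OXO/O.O]-1
p6 X@[XXX/OXO/OO.] terminal -1; root [X.X/.../O..] d6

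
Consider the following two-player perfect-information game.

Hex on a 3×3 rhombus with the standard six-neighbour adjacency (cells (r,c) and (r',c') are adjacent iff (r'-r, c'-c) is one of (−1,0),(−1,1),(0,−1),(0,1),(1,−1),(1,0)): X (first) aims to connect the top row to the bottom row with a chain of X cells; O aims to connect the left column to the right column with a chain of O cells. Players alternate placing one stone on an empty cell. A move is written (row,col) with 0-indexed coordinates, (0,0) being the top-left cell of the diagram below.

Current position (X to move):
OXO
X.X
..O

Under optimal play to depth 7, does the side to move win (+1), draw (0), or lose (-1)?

value(OXO/X.X/..O, X) = +1

ply 1, X at OXO/X.X/..O | (1,1)=+1→OXO/XXX/..O*; (2,0)=+1→OXO/X.X/X.O; (2,1)=+1→OXO/X.X/.XO
ply 2, O at OXO/XXX/..O | (2,0)=-1→OXO/XXX/O.O*; (2,1)=-1→OXO/XXX/.OO
ply 3, X at OXO/XXX/O.O | (2,1)=+1→OXO/XXX/OXO*
ply 4: OXO/XXX/OXO is terminal -1 (O); from OXO/X.X/..O depth 7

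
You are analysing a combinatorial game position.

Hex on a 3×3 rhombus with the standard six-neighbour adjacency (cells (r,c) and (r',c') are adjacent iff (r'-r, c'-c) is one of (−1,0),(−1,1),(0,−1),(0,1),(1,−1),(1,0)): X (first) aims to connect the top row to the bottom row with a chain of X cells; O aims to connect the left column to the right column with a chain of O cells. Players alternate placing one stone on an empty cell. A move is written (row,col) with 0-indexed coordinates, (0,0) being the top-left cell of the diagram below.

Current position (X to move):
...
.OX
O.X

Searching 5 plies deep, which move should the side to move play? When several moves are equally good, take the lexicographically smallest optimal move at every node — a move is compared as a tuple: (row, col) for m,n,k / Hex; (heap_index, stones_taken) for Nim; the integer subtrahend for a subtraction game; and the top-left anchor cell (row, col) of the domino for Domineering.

ply 1, X at .../.OX/O.X | (0,0)=-1→X../.OX/O.X; (0,1)=-1→.X./.OX/O.X; (0,2)=+1→..X/.OX/O.X*; (1,0)=-1→.../XOX/O.X; (2,1)=-1→.../.OX/OXX
ply 2: ..X/.OX/O.X is terminal -1 (O); from .../.OX/O.X depth 5

X's best at [.../.OX/O.X]: (0,2)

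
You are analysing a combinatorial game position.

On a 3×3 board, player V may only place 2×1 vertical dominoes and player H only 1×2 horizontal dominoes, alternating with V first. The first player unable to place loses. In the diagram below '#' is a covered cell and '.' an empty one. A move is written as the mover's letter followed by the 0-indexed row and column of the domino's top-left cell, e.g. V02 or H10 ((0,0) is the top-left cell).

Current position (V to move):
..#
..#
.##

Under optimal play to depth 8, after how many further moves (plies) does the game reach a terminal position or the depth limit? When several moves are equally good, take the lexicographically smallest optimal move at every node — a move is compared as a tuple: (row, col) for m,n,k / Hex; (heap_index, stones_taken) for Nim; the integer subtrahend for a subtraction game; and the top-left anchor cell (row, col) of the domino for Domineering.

PV length from [..#/..#/.##]: 1 ply

[..#/..#/.##] V move#1: V00:+1/#.#/#.#/.##*, V01:+1/.##/.##/.##, V10:-1/..#/#.#/###
[#.#/#.#/.##] end (terminal -1, H#2); searched ..#/..#/.## to 8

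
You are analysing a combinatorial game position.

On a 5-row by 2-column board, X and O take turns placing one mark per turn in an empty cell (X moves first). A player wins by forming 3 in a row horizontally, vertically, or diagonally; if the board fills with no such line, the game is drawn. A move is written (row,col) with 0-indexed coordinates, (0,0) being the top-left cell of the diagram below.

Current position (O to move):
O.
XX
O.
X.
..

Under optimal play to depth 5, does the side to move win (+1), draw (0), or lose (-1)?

value(O./XX/O./X./.., O) = 0

p1 O@[O./XX/O./X./..]: (0,1)[OO/XX/O./X./..]+0* (2,1)[O./XX/OO/X./..]+0 (3,1)[O./XX/O./XO/..]+0 (4,0)[O./XX/O./X./O.]-1 (4,1)[O./XX/O./X./.O]-1
p2 X@[OO/XX/O./X./..]: (2,1)[OO/XX/OX/X./..]+0* (3,1)[OO/XX/O./XX/..]+0 (4,0)[OO/XX/O./X./X.]+0 (4,1)[OO/XX/O./X./.X]+0
p3 O@[OO/XX/OX/X./..]: (3,1)[OO/XX/OX/XO/..]+0* (4,0)[OO/XX/OX/X./O.]-1 (4,1)[OO/XX/OX/X./.O]-1
p4 X@[OO/XX/OX/XO/..]: (4,0)[OO/XX/OX/XO/X.]+0* (4,1)[OO/XX/OX/XO/.X]+0
p5 O@[OO/XX/OX/XO/X.]: (4,1)[OO/XX/OX/XO/XO]+0*
p6 X@[OO/XX/OX/XO/XO] terminal +0; root [O./XX/O./X./..] d5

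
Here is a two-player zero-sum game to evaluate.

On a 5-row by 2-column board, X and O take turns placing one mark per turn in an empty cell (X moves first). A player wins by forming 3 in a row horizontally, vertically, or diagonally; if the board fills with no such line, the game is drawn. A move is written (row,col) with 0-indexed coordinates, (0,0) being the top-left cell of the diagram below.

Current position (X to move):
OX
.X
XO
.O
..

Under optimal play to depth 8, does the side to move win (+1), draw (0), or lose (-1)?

value(OX/.X/XO/.O/.., X) = 0

[OX/.X/XO/.O/..] X move#1: (1,0):-1/OX/XX/XO/.O/.., (3,0):-1/OX/.X/XO/XO/.., (4,0):-1/OX/.X/XO/.O/X., (4,1):+0/OX/.X/XO/.O/.X*
[OX/.X/XO/.O/.X] O move#2: (1,0):+0/OX/OX/XO/.O/.X*, (3,0):+0/OX/.X/XO/OO/.X, (4,0):+0/OX/.X/XO/.O/OX
[OX/OX/XO/.O/.X] X move#3: (3,0):+0/OX/OX/XO/XO/.X*, (4,0):+0/OX/OX/XO/.O/XX
[OX/OX/XO/XO/.X] O move#4: (4,0):+0/OX/OX/XO/XO/OX*
[OX/OX/XO/XO/OX] end (terminal +0, X#5); searched OX/.X/XO/.O/.. to 8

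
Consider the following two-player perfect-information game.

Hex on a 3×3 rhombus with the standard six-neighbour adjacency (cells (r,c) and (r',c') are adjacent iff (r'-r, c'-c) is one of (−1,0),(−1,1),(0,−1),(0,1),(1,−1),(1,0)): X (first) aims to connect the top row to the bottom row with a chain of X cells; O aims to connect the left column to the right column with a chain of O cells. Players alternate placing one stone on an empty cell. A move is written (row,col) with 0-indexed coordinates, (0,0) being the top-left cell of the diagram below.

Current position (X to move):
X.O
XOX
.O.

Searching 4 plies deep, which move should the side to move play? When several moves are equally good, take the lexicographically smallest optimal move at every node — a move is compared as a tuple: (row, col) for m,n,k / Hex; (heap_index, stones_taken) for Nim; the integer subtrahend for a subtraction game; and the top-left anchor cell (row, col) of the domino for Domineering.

X's best at [X.O/XOX/.O.]: (2,0)

[X.O/XOX/.O.] X move#1: (0,1):-1/XXO/XOX/.O., (2,0):+1/X.O/XOX/XO.*, (2,2):-1/X.O/XOX/.OX
[X.O/XOX/XO.] end (terminal -1, O#2); searched X.O/XOX/.O. to 4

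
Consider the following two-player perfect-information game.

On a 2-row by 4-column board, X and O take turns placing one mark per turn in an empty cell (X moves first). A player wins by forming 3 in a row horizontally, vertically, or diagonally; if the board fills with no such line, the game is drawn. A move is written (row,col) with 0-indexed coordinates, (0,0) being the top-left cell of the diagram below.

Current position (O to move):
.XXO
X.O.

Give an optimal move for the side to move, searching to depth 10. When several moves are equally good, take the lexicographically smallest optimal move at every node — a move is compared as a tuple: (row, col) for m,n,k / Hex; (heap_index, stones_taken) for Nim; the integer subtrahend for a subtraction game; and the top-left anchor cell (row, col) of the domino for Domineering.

O's best at [.XXO/X.O.]: (0,0)

[.XXO/X.O.] O move#1: (0,0):+0/OXXO/X.O.*, (1,1):-1/.XXO/XOO., (1,3):-1/.XXO/X.OO
[OXXO/X.O.] X move#2: (1,1):+0/OXXO/XXO.*, (1,3):+0/OXXO/X.OX
[OXXO/XXO.] O move#3: (1,3):+0/OXXO/XXOO*
[OXXO/XXOO] end (terminal +0, X#4); searched .XXO/X.O. to 10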